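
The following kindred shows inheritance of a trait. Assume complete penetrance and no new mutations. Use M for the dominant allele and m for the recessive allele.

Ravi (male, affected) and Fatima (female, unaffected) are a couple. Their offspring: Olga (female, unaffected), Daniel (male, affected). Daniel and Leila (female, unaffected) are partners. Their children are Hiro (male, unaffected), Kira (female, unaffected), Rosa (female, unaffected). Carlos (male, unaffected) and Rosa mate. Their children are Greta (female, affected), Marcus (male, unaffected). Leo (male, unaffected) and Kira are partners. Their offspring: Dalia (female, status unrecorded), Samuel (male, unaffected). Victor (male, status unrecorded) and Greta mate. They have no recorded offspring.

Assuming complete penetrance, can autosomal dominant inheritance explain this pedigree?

No

Under autosomal dominant, Greta (affected, female) cannot arise from Carlos (unaffected) × Rosa (unaffected).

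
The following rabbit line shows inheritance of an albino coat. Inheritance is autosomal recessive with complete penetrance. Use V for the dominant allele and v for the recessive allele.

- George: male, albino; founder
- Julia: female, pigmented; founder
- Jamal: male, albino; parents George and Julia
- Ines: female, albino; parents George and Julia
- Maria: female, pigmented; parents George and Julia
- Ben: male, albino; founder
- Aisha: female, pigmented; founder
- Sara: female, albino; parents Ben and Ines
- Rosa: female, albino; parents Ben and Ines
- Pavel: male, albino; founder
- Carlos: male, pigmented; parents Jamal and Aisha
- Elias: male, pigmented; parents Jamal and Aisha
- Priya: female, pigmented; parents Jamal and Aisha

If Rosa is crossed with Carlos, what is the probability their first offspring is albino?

Rosa is albino, so Rosa is vv.
Carlos is pigmented so carries V and received v from Jamal (vv), so Carlos is Vv.
The cross gives 1/2 Vv : 1/2 vv, so P(offspring is albino) = 1/2.

1/2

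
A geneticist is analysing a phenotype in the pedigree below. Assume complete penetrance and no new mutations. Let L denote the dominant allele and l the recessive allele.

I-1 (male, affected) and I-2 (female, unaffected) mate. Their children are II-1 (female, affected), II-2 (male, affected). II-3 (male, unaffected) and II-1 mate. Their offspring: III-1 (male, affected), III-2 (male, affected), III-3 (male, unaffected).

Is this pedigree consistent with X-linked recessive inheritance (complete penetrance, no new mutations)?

No

Under X-linked recessive, III-3 (unaffected, male) cannot arise from II-3 (unaffected) × II-1 (affected).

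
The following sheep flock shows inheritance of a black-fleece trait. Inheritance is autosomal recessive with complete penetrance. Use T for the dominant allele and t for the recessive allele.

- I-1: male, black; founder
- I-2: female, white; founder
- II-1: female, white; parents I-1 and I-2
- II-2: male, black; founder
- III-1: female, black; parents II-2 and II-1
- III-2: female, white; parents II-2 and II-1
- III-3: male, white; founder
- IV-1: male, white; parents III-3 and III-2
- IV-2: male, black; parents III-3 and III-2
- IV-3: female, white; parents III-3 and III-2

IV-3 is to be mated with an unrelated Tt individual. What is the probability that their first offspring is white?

5/6

III-3 is white so carries T and passed t to IV-2 (tt), so III-3 is Tt.
III-2 is white so carries T and received t from II-2 (tt), so III-2 is Tt.
IV-3 is a white offspring of III-3 (Tt) × III-2 (Tt), whose cross gives 1/4 TT : 1/2 Tt : 1/4 tt; conditioning on being white, IV-3 is TT with probability 1/3, Tt with probability 2/3.
Summing over parental genotype combinations, P(offspring is white) = 1/3·1 + 2/3·3/4 = 5/6.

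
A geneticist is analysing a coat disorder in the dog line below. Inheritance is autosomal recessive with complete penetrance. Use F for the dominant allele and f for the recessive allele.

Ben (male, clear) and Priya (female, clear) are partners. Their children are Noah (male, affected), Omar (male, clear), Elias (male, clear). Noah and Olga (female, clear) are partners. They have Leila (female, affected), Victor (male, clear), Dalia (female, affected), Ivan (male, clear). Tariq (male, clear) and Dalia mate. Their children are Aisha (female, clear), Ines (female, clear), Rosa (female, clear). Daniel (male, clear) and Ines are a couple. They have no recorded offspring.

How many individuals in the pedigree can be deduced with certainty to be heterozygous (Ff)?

Obligate heterozygotes: Ben is clear so carries F and passed f to Noah (ff), so Ben is Ff; Priya is clear so carries F and passed f to Noah (ff), so Priya is Ff; Olga is clear so carries F and passed f to Leila (ff), so Olga is Ff; Victor is clear so carries F and received f from Noah (ff), so Victor is Ff; Ivan is clear so carries F and received f from Noah (ff), so Ivan is Ff; Aisha is clear so carries F and received f from Dalia (ff), so Aisha is Ff; Ines is clear so carries F and received f from Dalia (ff), so Ines is Ff; Rosa is clear so carries F and received f from Dalia (ff), so Rosa is Ff.
Every other individual is either homozygous by phenotype or has at least one consistent homozygous assignment, so the count is 8.

8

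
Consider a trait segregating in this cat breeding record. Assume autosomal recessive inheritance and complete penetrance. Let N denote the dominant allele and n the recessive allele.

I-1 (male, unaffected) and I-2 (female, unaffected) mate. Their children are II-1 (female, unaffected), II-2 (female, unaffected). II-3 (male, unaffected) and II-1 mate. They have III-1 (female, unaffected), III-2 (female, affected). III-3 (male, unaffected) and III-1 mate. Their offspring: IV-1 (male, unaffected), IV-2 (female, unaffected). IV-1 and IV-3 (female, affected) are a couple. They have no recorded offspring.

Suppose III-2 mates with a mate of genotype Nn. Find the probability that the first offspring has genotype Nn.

1/2

III-2 is affected, so III-2 is nn.
The cross gives 1/2 Nn : 1/2 nn, so P(offspring has genotype Nn) = 1/2.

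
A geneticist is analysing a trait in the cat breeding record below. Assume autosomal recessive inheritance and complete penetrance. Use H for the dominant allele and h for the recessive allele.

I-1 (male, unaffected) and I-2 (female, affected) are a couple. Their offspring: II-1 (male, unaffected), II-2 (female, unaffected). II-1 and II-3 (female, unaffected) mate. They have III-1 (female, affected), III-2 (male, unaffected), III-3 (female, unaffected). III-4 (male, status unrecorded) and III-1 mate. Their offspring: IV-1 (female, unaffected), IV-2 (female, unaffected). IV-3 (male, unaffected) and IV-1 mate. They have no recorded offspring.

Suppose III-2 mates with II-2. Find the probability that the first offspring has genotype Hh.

1/2

II-1 is unaffected so carries H and received h from I-2 (hh), so II-1 is Hh.
II-3 is unaffected so carries H and passed h to III-1 (hh), so II-3 is Hh.
III-2 is an unaffected offspring of II-1 (Hh) × II-3 (Hh), whose cross gives 1/4 HH : 1/2 Hh : 1/4 hh; conditioning on being unaffected, III-2 is HH with probability 1/3, Hh with probability 2/3.
II-2 is unaffected so carries H and received h from I-2 (hh), so II-2 is Hh.
Summing over parental genotype combinations, P(offspring has genotype Hh) = 1/3·1/2 + 2/3·1/2 = 1/2.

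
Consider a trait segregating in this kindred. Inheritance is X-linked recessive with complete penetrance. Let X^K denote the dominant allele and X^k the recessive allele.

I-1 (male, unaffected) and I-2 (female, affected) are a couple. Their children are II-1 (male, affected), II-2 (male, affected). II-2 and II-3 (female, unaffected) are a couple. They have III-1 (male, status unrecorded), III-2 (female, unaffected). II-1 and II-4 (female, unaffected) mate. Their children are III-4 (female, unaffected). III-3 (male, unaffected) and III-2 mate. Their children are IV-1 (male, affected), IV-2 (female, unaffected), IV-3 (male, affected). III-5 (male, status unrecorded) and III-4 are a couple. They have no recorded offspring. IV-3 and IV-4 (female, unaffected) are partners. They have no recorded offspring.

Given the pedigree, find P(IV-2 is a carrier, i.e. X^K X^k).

1/2

III-3 is unaffected, so III-3 is X^K Y.
III-2 is unaffected so carries K and received k from II-2 (X^k Y), so III-2 is X^K X^k.
Their cross gives offspring ratios 1/2 X^K X^K : 1/2 X^K X^k. Conditioning on IV-2 being unaffected, P(X^K X^k) = 1/2 / 1 = 1/2.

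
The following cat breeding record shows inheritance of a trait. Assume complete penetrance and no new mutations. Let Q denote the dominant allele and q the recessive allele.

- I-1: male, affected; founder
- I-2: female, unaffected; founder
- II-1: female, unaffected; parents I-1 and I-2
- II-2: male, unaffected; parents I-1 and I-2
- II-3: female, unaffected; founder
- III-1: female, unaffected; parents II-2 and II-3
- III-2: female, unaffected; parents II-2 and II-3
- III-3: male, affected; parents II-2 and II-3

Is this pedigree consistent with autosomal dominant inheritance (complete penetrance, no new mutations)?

Under autosomal dominant, III-3 (affected, male) cannot arise from II-2 (unaffected) × II-3 (unaffected).

No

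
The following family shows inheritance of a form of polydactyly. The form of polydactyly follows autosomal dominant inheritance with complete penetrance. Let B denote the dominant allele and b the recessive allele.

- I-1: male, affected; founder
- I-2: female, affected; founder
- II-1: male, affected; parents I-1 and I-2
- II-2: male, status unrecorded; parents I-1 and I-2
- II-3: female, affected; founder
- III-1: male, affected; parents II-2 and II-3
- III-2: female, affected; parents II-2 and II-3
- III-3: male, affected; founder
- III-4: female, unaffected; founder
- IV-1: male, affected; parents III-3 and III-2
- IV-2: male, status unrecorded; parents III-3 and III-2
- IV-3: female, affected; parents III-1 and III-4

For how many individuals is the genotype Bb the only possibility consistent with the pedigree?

Obligate heterozygotes: IV-3 is affected so carries B and received b from III-4 (bb), so IV-3 is Bb.
Every other individual is either homozygous by phenotype or has at least one consistent homozygous assignment, so the count is 1.

1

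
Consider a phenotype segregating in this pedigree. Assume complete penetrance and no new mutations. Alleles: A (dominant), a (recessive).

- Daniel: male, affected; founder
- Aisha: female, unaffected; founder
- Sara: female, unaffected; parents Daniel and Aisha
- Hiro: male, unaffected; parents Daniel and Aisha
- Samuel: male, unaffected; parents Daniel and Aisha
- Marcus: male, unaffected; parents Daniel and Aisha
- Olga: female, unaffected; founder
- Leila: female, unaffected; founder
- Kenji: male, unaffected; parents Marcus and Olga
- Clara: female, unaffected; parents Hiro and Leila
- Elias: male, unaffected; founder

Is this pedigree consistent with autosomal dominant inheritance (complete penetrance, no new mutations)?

A consistent assignment under autosomal dominant exists: Daniel Aa, Aisha aa, Sara aa, Hiro aa, Samuel aa, Marcus aa, Olga aa, Leila aa, Kenji aa, Clara aa, Elias aa.
In this assignment every recorded phenotype matches its genotype and every non-founder's genotype is obtainable from its parents' genotypes, so the pedigree is consistent.

Yes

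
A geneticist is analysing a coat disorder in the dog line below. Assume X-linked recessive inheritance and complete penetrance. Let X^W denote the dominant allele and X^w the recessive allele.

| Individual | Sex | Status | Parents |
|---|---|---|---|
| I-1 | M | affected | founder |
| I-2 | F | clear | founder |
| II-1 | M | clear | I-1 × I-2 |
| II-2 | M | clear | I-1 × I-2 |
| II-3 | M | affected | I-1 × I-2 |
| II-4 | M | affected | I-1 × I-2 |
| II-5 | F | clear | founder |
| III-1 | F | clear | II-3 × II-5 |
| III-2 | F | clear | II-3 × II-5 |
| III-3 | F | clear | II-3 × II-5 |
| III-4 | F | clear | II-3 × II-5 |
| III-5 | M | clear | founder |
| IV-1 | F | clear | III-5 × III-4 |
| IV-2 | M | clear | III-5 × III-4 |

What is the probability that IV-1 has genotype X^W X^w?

1/2

III-5 is clear, so III-5 is X^W Y.
III-4 is clear so carries W and received w from II-3 (X^w Y), so III-4 is X^W X^w.
Their cross gives offspring ratios 1/2 X^W X^W : 1/2 X^W X^w. Conditioning on IV-1 being clear, P(X^W X^w) = 1/2 / 1 = 1/2.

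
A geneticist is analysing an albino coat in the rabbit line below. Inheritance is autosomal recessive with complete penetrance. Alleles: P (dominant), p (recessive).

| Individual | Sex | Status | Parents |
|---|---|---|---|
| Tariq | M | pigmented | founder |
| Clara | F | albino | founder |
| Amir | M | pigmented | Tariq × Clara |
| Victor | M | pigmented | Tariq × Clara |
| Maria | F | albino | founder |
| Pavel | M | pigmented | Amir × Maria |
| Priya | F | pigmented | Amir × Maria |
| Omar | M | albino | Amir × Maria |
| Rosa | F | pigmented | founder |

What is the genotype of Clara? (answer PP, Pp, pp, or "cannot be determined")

pp

Clara is albino, so Clara is pp.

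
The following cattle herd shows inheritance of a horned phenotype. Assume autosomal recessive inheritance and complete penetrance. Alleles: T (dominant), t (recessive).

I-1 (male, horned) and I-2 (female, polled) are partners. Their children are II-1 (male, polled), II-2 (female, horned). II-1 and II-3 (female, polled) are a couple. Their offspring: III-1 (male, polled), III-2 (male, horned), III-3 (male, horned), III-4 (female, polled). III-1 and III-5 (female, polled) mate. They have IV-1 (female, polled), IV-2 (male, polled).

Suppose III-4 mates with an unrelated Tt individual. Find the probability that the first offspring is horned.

II-1 is polled so carries T and received t from I-1 (tt), so II-1 is Tt.
II-3 is polled so carries T and passed t to III-2 (tt), so II-3 is Tt.
III-4 is a polled offspring of II-1 (Tt) × II-3 (Tt), whose cross gives 1/4 TT : 1/2 Tt : 1/4 tt; conditioning on being polled, III-4 is TT with probability 1/3, Tt with probability 2/3.
Summing over parental genotype combinations, P(offspring is horned) = 2/3·1/4 = 1/6.

1/6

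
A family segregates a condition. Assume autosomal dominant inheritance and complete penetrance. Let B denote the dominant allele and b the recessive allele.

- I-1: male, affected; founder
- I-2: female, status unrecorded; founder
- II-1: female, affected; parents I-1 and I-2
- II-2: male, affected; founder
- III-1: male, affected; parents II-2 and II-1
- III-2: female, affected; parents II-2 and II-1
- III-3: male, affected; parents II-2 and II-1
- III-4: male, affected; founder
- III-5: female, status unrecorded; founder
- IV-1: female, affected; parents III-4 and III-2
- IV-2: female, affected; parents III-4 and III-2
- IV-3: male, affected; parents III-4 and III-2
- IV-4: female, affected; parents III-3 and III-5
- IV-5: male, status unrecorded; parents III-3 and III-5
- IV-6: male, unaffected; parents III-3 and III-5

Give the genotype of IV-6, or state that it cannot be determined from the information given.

IV-6 is unaffected, so IV-6 is bb.

bb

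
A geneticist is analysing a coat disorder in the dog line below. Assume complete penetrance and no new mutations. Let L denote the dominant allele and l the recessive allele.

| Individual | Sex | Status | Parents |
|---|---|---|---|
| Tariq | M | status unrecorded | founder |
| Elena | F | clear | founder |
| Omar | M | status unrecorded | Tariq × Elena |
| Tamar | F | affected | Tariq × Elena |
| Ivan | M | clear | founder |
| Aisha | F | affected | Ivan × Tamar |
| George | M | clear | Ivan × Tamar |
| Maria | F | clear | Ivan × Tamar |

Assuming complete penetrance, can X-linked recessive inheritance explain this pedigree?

Under X-linked recessive, Aisha (affected, female) cannot arise from Ivan (clear) × Tamar (affected).

No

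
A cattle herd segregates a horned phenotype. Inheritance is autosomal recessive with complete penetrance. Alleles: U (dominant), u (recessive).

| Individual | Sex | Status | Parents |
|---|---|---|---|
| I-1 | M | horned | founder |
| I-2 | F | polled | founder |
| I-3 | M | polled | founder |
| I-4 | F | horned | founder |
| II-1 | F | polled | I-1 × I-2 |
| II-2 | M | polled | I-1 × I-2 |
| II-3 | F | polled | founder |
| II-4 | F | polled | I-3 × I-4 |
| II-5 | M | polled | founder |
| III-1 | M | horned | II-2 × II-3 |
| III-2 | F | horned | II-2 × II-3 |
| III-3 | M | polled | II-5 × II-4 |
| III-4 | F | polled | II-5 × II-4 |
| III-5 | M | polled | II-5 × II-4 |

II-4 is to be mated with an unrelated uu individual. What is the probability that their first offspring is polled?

1/2

II-4 is polled so carries U and received u from I-4 (uu), so II-4 is Uu.
The cross gives 1/2 Uu : 1/2 uu, so P(offspring is polled) = 1/2.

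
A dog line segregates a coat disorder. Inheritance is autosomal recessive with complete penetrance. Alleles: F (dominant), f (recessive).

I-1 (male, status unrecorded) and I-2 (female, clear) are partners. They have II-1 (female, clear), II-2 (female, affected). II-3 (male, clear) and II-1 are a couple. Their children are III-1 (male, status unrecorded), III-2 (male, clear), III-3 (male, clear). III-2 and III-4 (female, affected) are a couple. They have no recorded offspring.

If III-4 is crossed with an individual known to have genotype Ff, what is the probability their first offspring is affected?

III-4 is affected, so III-4 is ff.
The cross gives 1/2 Ff : 1/2 ff, so P(offspring is affected) = 1/2.

1/2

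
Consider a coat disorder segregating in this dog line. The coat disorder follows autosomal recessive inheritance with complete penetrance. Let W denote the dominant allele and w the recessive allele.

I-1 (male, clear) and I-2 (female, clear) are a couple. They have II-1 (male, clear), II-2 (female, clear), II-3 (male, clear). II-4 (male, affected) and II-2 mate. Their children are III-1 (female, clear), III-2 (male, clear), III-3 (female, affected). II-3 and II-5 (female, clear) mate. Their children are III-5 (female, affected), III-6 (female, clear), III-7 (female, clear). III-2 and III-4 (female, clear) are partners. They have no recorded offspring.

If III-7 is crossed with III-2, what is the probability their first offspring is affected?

1/6

II-3 is clear so carries W and passed w to III-5 (ww), so II-3 is Ww.
II-5 is clear so carries W and passed w to III-5 (ww), so II-5 is Ww.
III-7 is a clear offspring of II-3 (Ww) × II-5 (Ww), whose cross gives 1/4 WW : 1/2 Ww : 1/4 ww; conditioning on being clear, III-7 is WW with probability 1/3, Ww with probability 2/3.
III-2 is clear so carries W and received w from II-4 (ww), so III-2 is Ww.
Summing over parental genotype combinations, P(offspring is affected) = 2/3·1/4 = 1/6.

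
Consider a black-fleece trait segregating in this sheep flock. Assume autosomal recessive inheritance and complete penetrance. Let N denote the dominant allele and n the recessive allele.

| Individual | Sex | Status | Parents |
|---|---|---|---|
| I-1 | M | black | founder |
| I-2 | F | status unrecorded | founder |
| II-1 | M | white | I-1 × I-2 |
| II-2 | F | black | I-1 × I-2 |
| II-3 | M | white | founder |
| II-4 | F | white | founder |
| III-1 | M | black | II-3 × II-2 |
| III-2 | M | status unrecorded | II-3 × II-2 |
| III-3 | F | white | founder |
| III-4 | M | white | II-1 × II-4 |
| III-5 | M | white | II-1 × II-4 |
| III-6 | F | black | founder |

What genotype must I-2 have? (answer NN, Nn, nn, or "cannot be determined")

From phenotype alone, I-2 is NN or Nn or nn.
I-2 passed N to II-1 (Nn, whose n came from I-1) and passed n to II-2 (nn), so I-2 is Nn.

Nn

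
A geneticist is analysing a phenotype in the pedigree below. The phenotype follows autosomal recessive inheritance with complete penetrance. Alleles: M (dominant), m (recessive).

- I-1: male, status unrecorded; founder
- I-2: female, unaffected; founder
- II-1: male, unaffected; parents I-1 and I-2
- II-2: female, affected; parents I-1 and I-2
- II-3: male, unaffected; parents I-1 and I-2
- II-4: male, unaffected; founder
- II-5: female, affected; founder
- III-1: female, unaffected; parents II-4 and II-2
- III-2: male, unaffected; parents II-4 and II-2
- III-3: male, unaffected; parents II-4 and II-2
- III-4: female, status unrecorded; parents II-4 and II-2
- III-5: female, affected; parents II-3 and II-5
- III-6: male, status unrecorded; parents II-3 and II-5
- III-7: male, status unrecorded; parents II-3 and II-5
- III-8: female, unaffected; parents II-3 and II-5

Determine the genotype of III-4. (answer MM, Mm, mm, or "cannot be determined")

III-4's phenotype is unrecorded, and no parent or child forces a single allele at both positions; consistent genotype assignments exist with III-4 as Mm or mm.

cannot be determined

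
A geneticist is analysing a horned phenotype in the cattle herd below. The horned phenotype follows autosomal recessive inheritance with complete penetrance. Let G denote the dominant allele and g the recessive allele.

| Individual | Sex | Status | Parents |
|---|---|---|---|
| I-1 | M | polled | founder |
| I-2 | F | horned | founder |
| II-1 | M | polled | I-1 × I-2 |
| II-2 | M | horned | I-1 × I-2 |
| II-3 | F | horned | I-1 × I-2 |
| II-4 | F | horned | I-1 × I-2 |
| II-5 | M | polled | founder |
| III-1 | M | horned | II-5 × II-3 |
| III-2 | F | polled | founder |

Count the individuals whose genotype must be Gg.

3

Obligate heterozygotes: I-1 is polled so carries G and passed g to II-2 (gg), so I-1 is Gg; II-1 is polled so carries G and received g from I-2 (gg), so II-1 is Gg; II-5 is polled so carries G and passed g to III-1 (gg), so II-5 is Gg.
Every other individual is either homozygous by phenotype or has at least one consistent homozygous assignment, so the count is 3.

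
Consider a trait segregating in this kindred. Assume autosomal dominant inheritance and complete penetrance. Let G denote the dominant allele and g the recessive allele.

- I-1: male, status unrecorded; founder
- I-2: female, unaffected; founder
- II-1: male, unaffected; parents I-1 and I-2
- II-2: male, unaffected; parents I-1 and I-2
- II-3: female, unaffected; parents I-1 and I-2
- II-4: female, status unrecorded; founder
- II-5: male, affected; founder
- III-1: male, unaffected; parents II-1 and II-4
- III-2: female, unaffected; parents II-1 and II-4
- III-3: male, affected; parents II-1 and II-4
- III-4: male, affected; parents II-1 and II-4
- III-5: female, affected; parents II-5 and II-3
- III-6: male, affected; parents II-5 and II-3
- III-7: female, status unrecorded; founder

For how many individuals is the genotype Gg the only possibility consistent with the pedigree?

5

Obligate heterozygotes: II-4 passed G to III-3 (Gg, whose g came from II-1) and passed g to III-1 (gg), so II-4 is Gg; III-3 is affected so carries G and received g from II-1 (gg), so III-3 is Gg; III-4 is affected so carries G and received g from II-1 (gg), so III-4 is Gg; III-5 is affected so carries G and received g from II-3 (gg), so III-5 is Gg; III-6 is affected so carries G and received g from II-3 (gg), so III-6 is Gg.
Every other individual is either homozygous by phenotype or has at least one consistent homozygous assignment, so the count is 5.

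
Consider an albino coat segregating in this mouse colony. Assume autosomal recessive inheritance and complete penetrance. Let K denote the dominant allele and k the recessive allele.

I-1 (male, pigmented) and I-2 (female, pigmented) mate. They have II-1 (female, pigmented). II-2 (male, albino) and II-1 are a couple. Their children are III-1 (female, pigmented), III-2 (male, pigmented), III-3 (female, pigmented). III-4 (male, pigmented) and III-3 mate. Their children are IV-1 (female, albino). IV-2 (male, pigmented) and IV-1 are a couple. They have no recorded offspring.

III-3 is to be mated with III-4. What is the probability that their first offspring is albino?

III-3 is pigmented so carries K and received k from II-2 (kk), so III-3 is Kk.
III-4 is pigmented so carries K and passed k to IV-1 (kk), so III-4 is Kk.
The cross gives 1/4 KK : 1/2 Kk : 1/4 kk, so P(offspring is albino) = 1/4.

1/4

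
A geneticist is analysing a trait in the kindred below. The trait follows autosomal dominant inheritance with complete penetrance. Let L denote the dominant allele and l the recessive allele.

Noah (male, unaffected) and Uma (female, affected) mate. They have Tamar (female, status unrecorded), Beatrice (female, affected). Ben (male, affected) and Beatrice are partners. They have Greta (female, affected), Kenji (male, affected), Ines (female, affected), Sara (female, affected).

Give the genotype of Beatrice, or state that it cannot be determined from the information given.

From phenotype alone, Beatrice is LL or Ll.
Beatrice is affected so carries L and received l from Noah (ll), so Beatrice is Ll.

Ll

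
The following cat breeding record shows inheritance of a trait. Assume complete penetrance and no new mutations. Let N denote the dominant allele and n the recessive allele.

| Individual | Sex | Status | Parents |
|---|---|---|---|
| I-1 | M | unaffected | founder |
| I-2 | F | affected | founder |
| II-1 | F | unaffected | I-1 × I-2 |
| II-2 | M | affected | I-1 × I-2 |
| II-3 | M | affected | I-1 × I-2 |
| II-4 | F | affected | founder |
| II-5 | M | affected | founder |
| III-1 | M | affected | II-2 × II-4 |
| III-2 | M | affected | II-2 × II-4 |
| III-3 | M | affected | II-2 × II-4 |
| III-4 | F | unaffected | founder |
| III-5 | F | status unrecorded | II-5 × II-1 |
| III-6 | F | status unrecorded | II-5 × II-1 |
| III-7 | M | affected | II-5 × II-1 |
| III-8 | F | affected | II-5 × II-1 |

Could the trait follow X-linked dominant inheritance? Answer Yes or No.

Under X-linked dominant, III-7 (affected, male) cannot arise from II-5 (affected) × II-1 (unaffected).

No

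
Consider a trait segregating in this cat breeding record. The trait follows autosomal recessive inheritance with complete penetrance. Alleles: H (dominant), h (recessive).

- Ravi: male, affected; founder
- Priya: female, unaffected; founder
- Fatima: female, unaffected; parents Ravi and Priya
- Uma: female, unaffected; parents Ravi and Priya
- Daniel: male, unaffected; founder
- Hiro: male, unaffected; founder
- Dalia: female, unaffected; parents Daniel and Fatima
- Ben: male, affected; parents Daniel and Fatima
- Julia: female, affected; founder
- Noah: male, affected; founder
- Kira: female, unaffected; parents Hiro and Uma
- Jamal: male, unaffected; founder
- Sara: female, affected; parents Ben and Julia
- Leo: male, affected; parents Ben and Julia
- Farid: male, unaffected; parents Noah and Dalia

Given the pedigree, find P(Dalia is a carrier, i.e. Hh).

1/2

Daniel is unaffected so carries H and passed h to Ben (hh), so Daniel is Hh.
Fatima is unaffected so carries H and received h from Ravi (hh), so Fatima is Hh.
Their cross gives offspring ratios 1/4 HH : 1/2 Hh : 1/4 hh. Conditioning on Dalia being unaffected, P(Hh) = 1/2 / 3/4 = 2/3 before taking Dalia's own offspring into account.
Noah is affected, so Noah is hh.
Now use Dalia's offspring. Probability of each recorded status — unaffected son Farid: 1/2 if Dalia is Hh, 1 if HH.
Bayes: P(Hh) = 2/3·1/2 / (2/3·1/2 + 1/3·1) = 1/2.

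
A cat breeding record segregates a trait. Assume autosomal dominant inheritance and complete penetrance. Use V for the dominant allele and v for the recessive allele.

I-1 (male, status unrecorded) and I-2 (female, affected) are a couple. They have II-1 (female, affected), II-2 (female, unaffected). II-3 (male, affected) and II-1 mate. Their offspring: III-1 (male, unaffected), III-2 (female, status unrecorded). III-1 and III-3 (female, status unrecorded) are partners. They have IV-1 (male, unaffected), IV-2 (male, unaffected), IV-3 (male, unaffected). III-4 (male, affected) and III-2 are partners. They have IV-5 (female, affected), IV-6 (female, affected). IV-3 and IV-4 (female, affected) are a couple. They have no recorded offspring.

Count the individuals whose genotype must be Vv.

Obligate heterozygotes: I-2 is affected so carries V and passed v to II-2 (vv), so I-2 is Vv; II-1 is affected so carries V and passed v to III-1 (vv), so II-1 is Vv; II-3 is affected so carries V and passed v to III-1 (vv), so II-3 is Vv.
Every other individual is either homozygous by phenotype or has at least one consistent homozygous assignment, so the count is 3.

3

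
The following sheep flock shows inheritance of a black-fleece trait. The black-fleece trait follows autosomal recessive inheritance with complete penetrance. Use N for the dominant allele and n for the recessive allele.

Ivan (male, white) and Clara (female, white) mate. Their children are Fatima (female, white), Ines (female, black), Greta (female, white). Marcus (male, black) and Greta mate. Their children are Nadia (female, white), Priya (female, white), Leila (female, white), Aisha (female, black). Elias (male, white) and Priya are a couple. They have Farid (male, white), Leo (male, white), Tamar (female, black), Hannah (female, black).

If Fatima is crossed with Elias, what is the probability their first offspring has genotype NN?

Ivan is white so carries N and passed n to Ines (nn), so Ivan is Nn.
Clara is white so carries N and passed n to Ines (nn), so Clara is Nn.
Fatima is a white offspring of Ivan (Nn) × Clara (Nn), whose cross gives 1/4 NN : 1/2 Nn : 1/4 nn; conditioning on being white, Fatima is NN with probability 1/3, Nn with probability 2/3.
Elias is white so carries N and passed n to Tamar (nn), so Elias is Nn.
Summing over parental genotype combinations, P(offspring has genotype NN) = 1/3·1/2 + 2/3·1/4 = 1/3.

1/3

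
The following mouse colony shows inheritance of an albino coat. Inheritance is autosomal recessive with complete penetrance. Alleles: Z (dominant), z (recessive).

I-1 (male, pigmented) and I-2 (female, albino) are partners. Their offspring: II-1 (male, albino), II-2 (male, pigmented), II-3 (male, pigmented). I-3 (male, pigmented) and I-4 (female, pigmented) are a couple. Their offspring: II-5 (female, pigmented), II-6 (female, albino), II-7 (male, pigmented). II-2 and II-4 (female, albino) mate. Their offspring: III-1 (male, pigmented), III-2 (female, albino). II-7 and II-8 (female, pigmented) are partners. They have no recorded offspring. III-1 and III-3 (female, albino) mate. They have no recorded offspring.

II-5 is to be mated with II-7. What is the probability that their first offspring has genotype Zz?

4/9

I-3 is pigmented so carries Z and passed z to II-6 (zz), so I-3 is Zz.
I-4 is pigmented so carries Z and passed z to II-6 (zz), so I-4 is Zz.
II-5 is a pigmented offspring of I-3 (Zz) × I-4 (Zz), whose cross gives 1/4 ZZ : 1/2 Zz : 1/4 zz; conditioning on being pigmented, II-5 is ZZ with probability 1/3, Zz with probability 2/3.
II-7 is a pigmented offspring of I-3 (Zz) × I-4 (Zz), whose cross gives 1/4 ZZ : 1/2 Zz : 1/4 zz; conditioning on being pigmented, II-7 is ZZ with probability 1/3, Zz with probability 2/3.
Summing over parental genotype combinations, P(offspring has genotype Zz) = 2/9·1/2 + 2/9·1/2 + 4/9·1/2 = 4/9.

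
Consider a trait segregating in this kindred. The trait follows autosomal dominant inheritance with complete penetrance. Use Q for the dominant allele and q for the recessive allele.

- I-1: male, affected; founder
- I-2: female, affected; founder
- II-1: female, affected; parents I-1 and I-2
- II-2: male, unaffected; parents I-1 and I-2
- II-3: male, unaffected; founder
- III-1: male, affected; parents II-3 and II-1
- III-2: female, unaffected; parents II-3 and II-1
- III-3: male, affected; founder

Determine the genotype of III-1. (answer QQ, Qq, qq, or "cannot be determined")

From phenotype alone, III-1 is QQ or Qq.
III-1 is affected so carries Q and received q from II-3 (qq), so III-1 is Qq.

Qq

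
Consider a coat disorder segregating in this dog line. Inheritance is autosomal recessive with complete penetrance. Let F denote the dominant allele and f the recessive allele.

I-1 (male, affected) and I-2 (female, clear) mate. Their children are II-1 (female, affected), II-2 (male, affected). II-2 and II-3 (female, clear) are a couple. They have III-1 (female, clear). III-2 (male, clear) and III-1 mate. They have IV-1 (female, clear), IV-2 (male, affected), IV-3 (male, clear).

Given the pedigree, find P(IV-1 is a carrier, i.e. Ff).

2/3

III-2 is clear so carries F and passed f to IV-2 (ff), so III-2 is Ff.
III-1 is clear so carries F and received f from II-2 (ff), so III-1 is Ff.
Their cross gives offspring ratios 1/4 FF : 1/2 Ff : 1/4 ff. Conditioning on IV-1 being clear, P(Ff) = 1/2 / 3/4 = 2/3.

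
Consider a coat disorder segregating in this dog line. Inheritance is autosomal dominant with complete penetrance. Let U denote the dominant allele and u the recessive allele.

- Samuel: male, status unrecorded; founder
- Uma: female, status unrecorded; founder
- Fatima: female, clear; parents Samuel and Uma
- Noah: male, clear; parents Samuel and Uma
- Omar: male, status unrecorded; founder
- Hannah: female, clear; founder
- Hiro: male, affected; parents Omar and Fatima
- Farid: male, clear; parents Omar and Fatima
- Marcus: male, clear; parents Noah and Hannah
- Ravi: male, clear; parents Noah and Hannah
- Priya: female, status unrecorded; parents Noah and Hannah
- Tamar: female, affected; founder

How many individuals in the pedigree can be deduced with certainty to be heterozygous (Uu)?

Obligate heterozygotes: Omar passed U to Hiro (Uu, whose u came from Fatima) and passed u to Farid (uu), so Omar is Uu; Hiro is affected so carries U and received u from Fatima (uu), so Hiro is Uu.
Every other individual is either homozygous by phenotype or has at least one consistent homozygous assignment, so the count is 2.

2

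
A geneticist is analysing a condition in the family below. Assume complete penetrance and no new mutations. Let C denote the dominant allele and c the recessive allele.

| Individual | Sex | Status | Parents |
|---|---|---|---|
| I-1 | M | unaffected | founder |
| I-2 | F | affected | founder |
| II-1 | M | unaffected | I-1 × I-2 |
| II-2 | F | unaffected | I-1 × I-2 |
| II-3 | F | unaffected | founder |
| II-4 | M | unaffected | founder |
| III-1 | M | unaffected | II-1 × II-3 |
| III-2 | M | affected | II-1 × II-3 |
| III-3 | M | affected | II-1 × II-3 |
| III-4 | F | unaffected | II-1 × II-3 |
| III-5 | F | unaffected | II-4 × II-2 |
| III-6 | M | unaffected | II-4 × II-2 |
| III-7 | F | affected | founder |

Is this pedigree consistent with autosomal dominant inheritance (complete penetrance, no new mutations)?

Under autosomal dominant, III-2 (affected, male) cannot arise from II-1 (unaffected) × II-3 (unaffected).

No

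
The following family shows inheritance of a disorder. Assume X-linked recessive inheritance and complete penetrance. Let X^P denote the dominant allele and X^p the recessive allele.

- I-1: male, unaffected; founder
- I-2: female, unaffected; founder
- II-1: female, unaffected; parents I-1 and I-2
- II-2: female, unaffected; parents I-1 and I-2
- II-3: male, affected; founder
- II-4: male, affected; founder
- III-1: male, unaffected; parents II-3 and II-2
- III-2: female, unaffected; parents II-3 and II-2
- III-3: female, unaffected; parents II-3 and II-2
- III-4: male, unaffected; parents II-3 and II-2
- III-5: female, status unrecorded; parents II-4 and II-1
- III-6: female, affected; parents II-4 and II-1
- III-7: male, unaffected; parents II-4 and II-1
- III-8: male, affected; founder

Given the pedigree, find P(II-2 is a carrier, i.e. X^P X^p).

1/17

I-1 is unaffected, so I-1 is X^P Y.
I-2 is unaffected so carries P and passed p to II-1 (X^P X^p, whose P came from I-1), so I-2 is X^P X^p.
Their cross gives offspring ratios 1/2 X^P X^P : 1/2 X^P X^p. Conditioning on II-2 being unaffected, P(X^P X^p) = 1/2 / 1 = 1/2 before taking II-2's own offspring into account.
II-3 is affected, so II-3 is X^p Y.
Now use II-2's offspring. Probability of each recorded status — unaffected son III-1: 1/2 if II-2 is X^P X^p, 1 if X^P X^P; unaffected daughter III-2: 1/2 if II-2 is X^P X^p, 1 if X^P X^P; unaffected daughter III-3: 1/2 if II-2 is X^P X^p, 1 if X^P X^P; unaffected son III-4: 1/2 if II-2 is X^P X^p, 1 if X^P X^P.
Bayes: P(X^P X^p) = 1/2·1/16 / (1/2·1/16 + 1/2·1) = 1/17.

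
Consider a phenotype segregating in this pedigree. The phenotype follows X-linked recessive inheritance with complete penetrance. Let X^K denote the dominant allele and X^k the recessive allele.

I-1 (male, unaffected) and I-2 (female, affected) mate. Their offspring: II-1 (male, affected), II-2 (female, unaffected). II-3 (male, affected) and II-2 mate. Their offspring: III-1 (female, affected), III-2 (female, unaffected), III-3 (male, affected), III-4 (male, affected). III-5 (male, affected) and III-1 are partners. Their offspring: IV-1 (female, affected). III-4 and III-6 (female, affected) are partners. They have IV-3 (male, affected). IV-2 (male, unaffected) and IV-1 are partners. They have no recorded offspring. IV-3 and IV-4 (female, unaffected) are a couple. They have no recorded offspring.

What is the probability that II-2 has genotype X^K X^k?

II-2 is unaffected so carries K and received k from I-2 (X^k X^k), so II-2 is X^K X^k, giving P(X^K X^k) = 1.

1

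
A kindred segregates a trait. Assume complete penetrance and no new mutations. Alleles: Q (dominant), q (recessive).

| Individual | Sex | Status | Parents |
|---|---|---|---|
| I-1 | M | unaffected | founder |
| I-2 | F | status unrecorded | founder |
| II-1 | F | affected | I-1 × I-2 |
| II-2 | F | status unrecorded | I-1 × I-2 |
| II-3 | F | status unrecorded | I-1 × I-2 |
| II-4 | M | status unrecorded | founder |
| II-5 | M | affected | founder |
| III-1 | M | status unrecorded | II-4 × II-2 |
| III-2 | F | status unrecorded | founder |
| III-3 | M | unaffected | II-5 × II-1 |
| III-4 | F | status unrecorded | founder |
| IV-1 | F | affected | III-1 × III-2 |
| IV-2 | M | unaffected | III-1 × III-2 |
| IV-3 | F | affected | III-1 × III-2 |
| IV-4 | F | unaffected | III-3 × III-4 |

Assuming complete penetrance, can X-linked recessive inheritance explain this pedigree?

Under X-linked recessive, II-1 (affected, female) cannot arise from I-1 (unaffected) × I-2 (unrecorded).

No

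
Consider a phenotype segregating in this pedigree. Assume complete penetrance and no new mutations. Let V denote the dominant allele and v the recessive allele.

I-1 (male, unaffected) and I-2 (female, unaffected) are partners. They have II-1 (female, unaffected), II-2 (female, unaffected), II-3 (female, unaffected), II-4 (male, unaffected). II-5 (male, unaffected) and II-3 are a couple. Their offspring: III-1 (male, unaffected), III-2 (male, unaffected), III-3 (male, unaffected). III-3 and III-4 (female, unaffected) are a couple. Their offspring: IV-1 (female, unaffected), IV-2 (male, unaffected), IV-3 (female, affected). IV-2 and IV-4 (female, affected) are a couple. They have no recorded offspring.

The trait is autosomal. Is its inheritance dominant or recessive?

recessive

III-3 and III-4 are both unaffected yet have an affected child IV-3. Under dominance, an affected child requires at least one affected parent, so the trait cannot be dominant.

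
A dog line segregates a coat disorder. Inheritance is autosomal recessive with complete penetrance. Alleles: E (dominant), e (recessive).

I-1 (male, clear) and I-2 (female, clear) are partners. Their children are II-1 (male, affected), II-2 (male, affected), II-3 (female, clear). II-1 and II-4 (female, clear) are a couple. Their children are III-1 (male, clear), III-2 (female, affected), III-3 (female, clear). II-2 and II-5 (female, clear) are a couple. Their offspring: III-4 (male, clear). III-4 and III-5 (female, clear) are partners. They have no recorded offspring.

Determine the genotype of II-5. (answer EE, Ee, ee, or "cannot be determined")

II-5's phenotype allows EE or Ee, and no parent or child forces a single allele at both positions; consistent genotype assignments exist with II-5 as EE or Ee.

cannot be determined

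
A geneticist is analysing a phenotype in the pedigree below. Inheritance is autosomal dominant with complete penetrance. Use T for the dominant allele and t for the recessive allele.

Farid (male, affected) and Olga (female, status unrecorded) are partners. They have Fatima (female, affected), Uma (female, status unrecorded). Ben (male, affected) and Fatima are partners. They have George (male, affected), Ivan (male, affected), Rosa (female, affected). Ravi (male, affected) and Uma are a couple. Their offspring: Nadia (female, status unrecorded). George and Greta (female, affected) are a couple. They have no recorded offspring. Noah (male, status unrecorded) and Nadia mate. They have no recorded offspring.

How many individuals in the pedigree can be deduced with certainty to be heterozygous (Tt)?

0

No individual's genotype is forced to Tt by the pedigree, so the count is 0.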